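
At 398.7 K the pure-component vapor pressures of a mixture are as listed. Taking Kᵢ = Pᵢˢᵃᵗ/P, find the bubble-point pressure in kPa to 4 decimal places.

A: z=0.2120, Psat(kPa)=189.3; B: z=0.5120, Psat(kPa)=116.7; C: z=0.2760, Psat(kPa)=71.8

Pbub = 119.6988 kPa

At the bubble point ψ → 0, so ΣzᵢKᵢ = 1 with Kᵢ = Pᵢˢᵃᵗ/P ⇒ P = ΣzᵢPᵢˢᵃᵗ.
P = 0.2120·189.3 + 0.5120·116.7 + 0.2760·71.8 = 119.6988 kPa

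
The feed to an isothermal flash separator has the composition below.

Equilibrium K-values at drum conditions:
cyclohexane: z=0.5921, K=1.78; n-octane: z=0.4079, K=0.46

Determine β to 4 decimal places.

β = 0.5735

Material balance + equilibrium reduce to Σ zᵢ(Kᵢ−1)/(1+β(Kᵢ−1)) = 0.
Check two-phase: ΣzᵢKᵢ = 1.2416 > 1 and Σzᵢ/Kᵢ = 1.2194 > 1, so g(0) = 0.2416 > 0 and g(1) = -0.2194 < 0.
Newton iteration, β⁰ = 0.5:
  β = 0.5000: g = 0.03052, g' = -0.4096 → β = 0.5745
  β = 0.5745: g = -0.00041, g' = -0.4218 → β = 0.5735
Converged at β = 0.5735.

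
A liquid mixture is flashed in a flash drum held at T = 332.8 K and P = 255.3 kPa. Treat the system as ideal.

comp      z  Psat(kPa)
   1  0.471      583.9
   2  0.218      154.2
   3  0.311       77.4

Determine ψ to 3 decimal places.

ψ = 0.396

Raoult's law: Kᵢ = Pᵢˢᵃᵗ/P = Pᵢˢᵃᵗ/255.3.
  K_1 = 583.9/255.3 = 2.28711, K_2 = 154.2/255.3 = 0.60400, K_3 = 77.4/255.3 = 0.30317
Material balance + equilibrium reduce to Σ zᵢ(Kᵢ−1)/(1+ψ(Kᵢ−1)) = 0.
Check two-phase: ΣzᵢKᵢ = 1.303 > 1 and Σzᵢ/Kᵢ = 1.593 > 1, so g(0) = 0.303 > 0 and g(1) = -0.593 < 0.
Iterate (Newton) starting at ψ = 0.68:
  ψ = 0.680: g = -0.2067, g' = -0.831 → ψ = 0.431
  ψ = 0.431: g = -0.0241, g' = -0.681 → ψ = 0.396
Converged at ψ = 0.396.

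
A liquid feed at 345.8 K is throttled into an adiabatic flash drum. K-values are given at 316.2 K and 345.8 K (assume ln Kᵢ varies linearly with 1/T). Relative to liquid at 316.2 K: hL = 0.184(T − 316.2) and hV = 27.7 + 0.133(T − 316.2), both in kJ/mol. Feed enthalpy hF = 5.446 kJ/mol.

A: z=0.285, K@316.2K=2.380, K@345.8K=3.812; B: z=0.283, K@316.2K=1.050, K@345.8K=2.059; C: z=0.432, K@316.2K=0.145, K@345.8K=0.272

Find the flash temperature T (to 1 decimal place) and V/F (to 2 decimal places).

T = 321.6 K, V/F = 0.16

Adiabatic flash: solve Rachford–Rice at each trial T, then check hF = ψ·hV(T) + (1−ψ)·hL(T).
  T = 316.2 K: K = (2.380, 1.050, 0.145), RR gives ψ = 0.045, H_out = 1.256 kJ/mol
  T = 345.8 K: K = (3.812, 2.059, 0.272), RR gives ψ = 0.532, H_out = 19.368 kJ/mol
  T = 331.0 K: K = (3.044, 1.493, 0.201), RR gives ψ = 0.329, H_out = 11.598 kJ/mol
  T = 323.6 K: K = (2.699, 1.257, 0.172), RR gives ψ = 0.202, H_out = 6.875 kJ/mol
  T = 319.9 K: K = (2.536, 1.150, 0.158), RR gives ψ = 0.128, H_out = 4.196 kJ/mol
  T = 321.8 K: K = (2.619, 1.204, 0.165), RR gives ψ = 0.167, H_out = 5.602 kJ/mol
Linear interpolation between T = 319.9 (H_out = 4.196) and T = 321.8 (H_out = 5.602) on hF = 5.446 gives T ≈ 321.6 K, at which ψ = 0.16.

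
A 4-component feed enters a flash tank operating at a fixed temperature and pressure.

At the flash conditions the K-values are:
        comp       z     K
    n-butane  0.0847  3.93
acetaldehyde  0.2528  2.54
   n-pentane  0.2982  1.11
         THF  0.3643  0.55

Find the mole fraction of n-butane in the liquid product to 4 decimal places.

Material balance + equilibrium reduce to Σ zᵢ(Kᵢ−1)/(1+ψ(Kᵢ−1)) = 0.
g(0) = ΣzᵢKᵢ − 1 = 0.5064 and g(1) = 1 − Σzᵢ/Kᵢ = -0.0521, so a root lies in (0, 1).
Iterate (Newton) starting at ψ = 0.51:
  ψ = 0.5100: g = 0.13584, g' = -0.4325 → ψ = 0.8241
  ψ = 0.8241: g = 0.01375, g' = -0.3682 → ψ = 0.8615
  ψ = 0.8615: g = -0.00001, g' = -0.3691 → ψ = 0.8614
Converged at ψ = 0.8614.
Compositions from xᵢ = zᵢ/(1+ψ(Kᵢ−1)), yᵢ = Kᵢxᵢ:
  n-butane: x = 0.0240, y = 0.0945
  acetaldehyde: x = 0.1087, y = 0.2760
  n-pentane: x = 0.2724, y = 0.3024
  THF: x = 0.5949, y = 0.3272

x_n-butane = 0.0240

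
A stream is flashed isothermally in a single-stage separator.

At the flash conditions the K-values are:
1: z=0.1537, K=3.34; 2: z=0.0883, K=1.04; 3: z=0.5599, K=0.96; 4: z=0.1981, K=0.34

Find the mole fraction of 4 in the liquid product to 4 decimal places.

x_4 = 0.2624

Material balance + equilibrium reduce to Σ zᵢ(Kᵢ−1)/(1+V/F(Kᵢ−1)) = 0.
g(0) = ΣzᵢKᵢ − 1 = 0.2100 and g(1) = 1 − Σzᵢ/Kᵢ = -0.2968, so a root lies in (0, 1).
Newton iteration, V/F⁰ = 0.5:
  V/F = 0.5000: g = -0.04879, g' = -0.3720 → V/F = 0.3688
  V/F = 0.3688: g = 0.00098, g' = -0.3943 → V/F = 0.3713
Converged at V/F = 0.3713.
Compositions from xᵢ = zᵢ/(1+V/F(Kᵢ−1)), yᵢ = Kᵢxᵢ:
  1: x = 0.0822, y = 0.2747
  2: x = 0.0870, y = 0.0905
  3: x = 0.5683, y = 0.5456
  4: x = 0.2624, y = 0.0892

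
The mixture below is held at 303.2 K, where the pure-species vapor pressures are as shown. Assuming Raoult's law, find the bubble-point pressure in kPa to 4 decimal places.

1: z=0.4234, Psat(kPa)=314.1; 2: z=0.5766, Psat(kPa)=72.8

Pbub = 174.9664 kPa

At the bubble point ψ → 0, so ΣzᵢKᵢ = 1 with Kᵢ = Pᵢˢᵃᵗ/P ⇒ P = ΣzᵢPᵢˢᵃᵗ.
P = 0.4234·314.1 + 0.5766·72.8 = 174.9664 kPa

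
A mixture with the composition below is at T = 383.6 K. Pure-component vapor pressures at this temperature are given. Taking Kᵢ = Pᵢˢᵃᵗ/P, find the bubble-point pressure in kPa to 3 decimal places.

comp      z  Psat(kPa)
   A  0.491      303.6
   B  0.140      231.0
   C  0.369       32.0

At the bubble point ψ → 0, so ΣzᵢKᵢ = 1 with Kᵢ = Pᵢˢᵃᵗ/P ⇒ P = ΣzᵢPᵢˢᵃᵗ.
P = 0.491·303.6 + 0.140·231.0 + 0.369·32.0 = 193.216 kPa

Pbub = 193.216 kPa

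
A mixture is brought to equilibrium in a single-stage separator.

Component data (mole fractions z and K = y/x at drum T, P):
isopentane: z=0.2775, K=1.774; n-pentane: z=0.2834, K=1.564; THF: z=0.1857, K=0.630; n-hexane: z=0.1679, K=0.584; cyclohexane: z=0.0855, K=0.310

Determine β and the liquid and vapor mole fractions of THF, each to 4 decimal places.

β = 0.5522, x_THF = 0.2334, y_THF = 0.1470

Newton–Raphson from β = 0.46:
  β = 0.4600: g = 0.02970, g' = -0.3160 → β = 0.5540
  β = 0.5540: g = -0.00058, g' = -0.3297 → β = 0.5522
Converged at β = 0.5522.
Compositions from xᵢ = zᵢ/(1+β(Kᵢ−1)), yᵢ = Kᵢxᵢ:
  isopentane: x = 0.1944, y = 0.3449
  n-pentane: x = 0.2161, y = 0.3380
  THF: x = 0.2334, y = 0.1470
  n-hexane: x = 0.2180, y = 0.1273
  cyclohexane: x = 0.1381, y = 0.0428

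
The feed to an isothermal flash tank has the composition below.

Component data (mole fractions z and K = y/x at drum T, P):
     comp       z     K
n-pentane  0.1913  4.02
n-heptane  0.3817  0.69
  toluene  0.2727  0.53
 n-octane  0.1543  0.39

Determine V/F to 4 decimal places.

V/F = 0.1835

Material balance + equilibrium reduce to Σ zᵢ(Kᵢ−1)/(1+V/F(Kᵢ−1)) = 0.
g(0) = ΣzᵢKᵢ − 1 = 0.2371 and g(1) = 1 − Σzᵢ/Kᵢ = -0.5109, so a root lies in (0, 1).
Iterate (Newton) starting at V/F = 0.5:
  V/F = 0.5000: g = -0.21283, g' = -0.5501 → V/F = 0.1131
  V/F = 0.1131: g = 0.07154, g' = -1.1422 → V/F = 0.1757
  V/F = 0.1757: g = 0.00714, g' = -0.9292 → V/F = 0.1834
  V/F = 0.1834: g = 0.00008, g' = -0.9087 → V/F = 0.1835
Converged at V/F = 0.1835.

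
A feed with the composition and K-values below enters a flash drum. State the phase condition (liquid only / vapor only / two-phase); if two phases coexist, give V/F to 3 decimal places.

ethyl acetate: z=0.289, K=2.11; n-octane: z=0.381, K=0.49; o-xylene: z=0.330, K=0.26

ΣzᵢKᵢ = 0.882; Σzᵢ/Kᵢ = 2.184.
Since ΣzᵢKᵢ < 1 the mixture is below its bubble point — single liquid phase.

liquid only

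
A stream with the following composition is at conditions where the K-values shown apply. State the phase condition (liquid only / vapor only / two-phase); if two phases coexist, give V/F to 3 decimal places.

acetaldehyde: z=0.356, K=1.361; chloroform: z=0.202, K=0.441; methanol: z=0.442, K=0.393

ΣzᵢKᵢ = 0.747; Σzᵢ/Kᵢ = 1.844.
Since ΣzᵢKᵢ < 1 the mixture is below its bubble point — single liquid phase.

liquid only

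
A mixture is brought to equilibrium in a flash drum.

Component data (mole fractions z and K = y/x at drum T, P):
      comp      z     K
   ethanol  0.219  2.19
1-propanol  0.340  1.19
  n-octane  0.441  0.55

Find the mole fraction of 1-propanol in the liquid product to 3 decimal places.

Newton iteration, ψ⁰ = 0.6:
  ψ = 0.600: g = -0.0618, g' = -0.283 → ψ = 0.382
  ψ = 0.382: g = -0.0001, g' = -0.288 → ψ = 0.381
Converged at ψ = 0.381.
Compositions from xᵢ = zᵢ/(1+ψ(Kᵢ−1)), yᵢ = Kᵢxᵢ:
  ethanol: x = 0.151, y = 0.330
  1-propanol: x = 0.317, y = 0.377
  n-octane: x = 0.532, y = 0.293

x_1-propanol = 0.317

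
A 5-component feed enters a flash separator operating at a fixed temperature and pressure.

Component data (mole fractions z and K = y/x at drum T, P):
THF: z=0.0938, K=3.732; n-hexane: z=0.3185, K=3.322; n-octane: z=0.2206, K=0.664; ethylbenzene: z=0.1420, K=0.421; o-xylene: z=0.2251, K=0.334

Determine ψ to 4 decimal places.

ψ = 0.5249

Material balance + equilibrium reduce to Σ zᵢ(Kᵢ−1)/(1+ψ(Kᵢ−1)) = 0.
Feasibility: ΣzᵢKᵢ = 1.6896, Σzᵢ/Kᵢ = 1.4645 — both > 1, two phases present.
Newton iteration, ψ⁰ = 0.46:
  ψ = 0.4600: g = 0.05529, g' = -0.8698 → ψ = 0.5236
  ψ = 0.5236: g = 0.00111, g' = -0.8384 → ψ = 0.5249
Converged at ψ = 0.5249.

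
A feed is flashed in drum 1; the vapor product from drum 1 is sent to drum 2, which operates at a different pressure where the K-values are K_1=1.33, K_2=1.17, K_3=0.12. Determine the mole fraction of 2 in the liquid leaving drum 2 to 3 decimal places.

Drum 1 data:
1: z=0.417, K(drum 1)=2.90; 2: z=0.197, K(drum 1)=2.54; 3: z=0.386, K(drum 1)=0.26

Drum 1:
Let ψ₁ = V/F and solve Σ zᵢ(Kᵢ−1)/(1+ψ₁(Kᵢ−1)) = 0.
Feasibility: ΣzᵢKᵢ = 1.810, Σzᵢ/Kᵢ = 1.706 — both > 1, two phases present.
Newton–Raphson from ψ₁ = 0.5:
  ψ₁ = 0.500: g = 0.1243, g' = -1.078 → ψ₁ = 0.615
  ψ₁ = 0.615: g = -0.0034, g' = -1.156 → ψ₁ = 0.612
Converged at ψ₁ = 0.612.
Drum-1 compositions:
  1: x = 0.193, y = 0.559
  2: x = 0.101, y = 0.258
  3: x = 0.706, y = 0.184
Drum-2 feed = drum-1 vapor: z₂ = (0.5590, 0.2575, 0.1835).
Drum 2:
Material balance + equilibrium reduce to Σ zᵢ(Kᵢ−1)/(1+ψ₂(Kᵢ−1)) = 0.
Feasibility: ΣzᵢKᵢ = 1.067, Σzᵢ/Kᵢ = 2.170 — both > 1, two phases present.
Iterate (Newton) starting at ψ₂ = 0.55:
  ψ₂ = 0.550: g = -0.1168, g' = -0.584 → ψ₂ = 0.350
  ψ₂ = 0.350: g = -0.0266, g' = -0.352 → ψ₂ = 0.274
  ψ₂ = 0.274: g = -0.0019, g' = -0.305 → ψ₂ = 0.268
Converged at ψ₂ = 0.268.
  1: x = 0.514, y = 0.683
  2: x = 0.246, y = 0.288
  3: x = 0.240, y = 0.029

x_2 (drum 2) = 0.246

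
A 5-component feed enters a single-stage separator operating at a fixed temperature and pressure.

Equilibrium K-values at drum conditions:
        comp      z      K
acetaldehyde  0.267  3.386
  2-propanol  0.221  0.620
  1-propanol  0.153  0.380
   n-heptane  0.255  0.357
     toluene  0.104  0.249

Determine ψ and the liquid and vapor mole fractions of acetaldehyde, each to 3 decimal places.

ψ = 0.155, x_acetaldehyde = 0.195, y_acetaldehyde = 0.660

Newton iteration, ψ⁰ = 0.7:
  ψ = 0.700: g = -0.5063, g' = -1.065 → ψ = 0.225
  ψ = 0.225: g = -0.0730, g' = -0.990 → ψ = 0.151
  ψ = 0.151: g = 0.0048, g' = -1.133 → ψ = 0.155
Converged at ψ = 0.155.
Compositions from xᵢ = zᵢ/(1+ψ(Kᵢ−1)), yᵢ = Kᵢxᵢ:
  acetaldehyde: x = 0.195, y = 0.660
  2-propanol: x = 0.235, y = 0.146
  1-propanol: x = 0.169, y = 0.064
  n-heptane: x = 0.283, y = 0.101
  toluene: x = 0.118, y = 0.029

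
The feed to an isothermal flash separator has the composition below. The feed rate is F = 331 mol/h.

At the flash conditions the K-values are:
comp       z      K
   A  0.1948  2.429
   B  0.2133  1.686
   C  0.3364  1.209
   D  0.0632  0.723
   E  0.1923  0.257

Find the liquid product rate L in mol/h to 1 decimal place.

Rachford–Rice: g(ψ) = Σ zᵢ(Kᵢ−1)/(1+ψ(Kᵢ−1)) = 0.
g(0) = ΣzᵢKᵢ − 1 = 0.3346 and g(1) = 1 − Σzᵢ/Kᵢ = -0.3206, so a root lies in (0, 1).
Iterate (Newton) starting at ψ = 0.59:
  ψ = 0.5900: g = 0.04246, g' = -0.5231 → ψ = 0.6712
  ψ = 0.6712: g = -0.00257, g' = -0.5917 → ψ = 0.6668
Converged at ψ = 0.6668.
Then V = ψ·F = 0.6668·331 = 220.7 mol/h and L = F − V = 110.3 mol/h.

L = 110.3 mol/h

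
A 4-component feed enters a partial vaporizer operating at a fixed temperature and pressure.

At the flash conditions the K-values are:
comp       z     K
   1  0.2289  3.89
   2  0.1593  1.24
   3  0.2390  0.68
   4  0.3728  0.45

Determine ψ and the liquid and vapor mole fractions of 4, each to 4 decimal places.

ψ = 0.3862, x_4 = 0.4733, y_4 = 0.2130

Rachford–Rice: g(ψ) = Σ zᵢ(Kᵢ−1)/(1+ψ(Kᵢ−1)) = 0.
Feasibility: ΣzᵢKᵢ = 1.4182, Σzᵢ/Kᵢ = 1.3672 — both > 1, two phases present.
Newton–Raphson from ψ = 0.5:
  ψ = 0.5000: g = -0.06916, g' = -0.5764 → ψ = 0.3800
  ψ = 0.3800: g = 0.00404, g' = -0.6539 → ψ = 0.3862
Converged at ψ = 0.3862.
Compositions from xᵢ = zᵢ/(1+ψ(Kᵢ−1)), yᵢ = Kᵢxᵢ:
  1: x = 0.1082, y = 0.4208
  2: x = 0.1458, y = 0.1808
  3: x = 0.2727, y = 0.1854
  4: x = 0.4733, y = 0.2130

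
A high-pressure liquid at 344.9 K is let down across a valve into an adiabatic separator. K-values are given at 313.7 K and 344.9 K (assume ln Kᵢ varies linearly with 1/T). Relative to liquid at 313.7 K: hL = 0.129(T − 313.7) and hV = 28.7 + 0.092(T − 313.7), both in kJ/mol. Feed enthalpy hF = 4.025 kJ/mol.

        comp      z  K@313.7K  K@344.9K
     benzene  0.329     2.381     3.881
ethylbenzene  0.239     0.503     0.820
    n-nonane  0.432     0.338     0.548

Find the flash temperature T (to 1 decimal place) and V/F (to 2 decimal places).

T = 317.1 K, V/F = 0.13

Adiabatic flash: solve Rachford–Rice at each trial T, then check hF = ψ·hV(T) + (1−ψ)·hL(T).
  T = 313.7 K: K = (2.381, 0.503, 0.338), RR gives ψ = 0.059, H_out = 1.698 kJ/mol
  T = 344.9 K: K = (3.881, 0.820, 0.548), RR gives ψ = 0.659, H_out = 22.182 kJ/mol
  T = 329.3 K: K = (3.075, 0.650, 0.435), RR gives ψ = 0.345, H_out = 11.703 kJ/mol
  T = 321.5 K: K = (2.714, 0.573, 0.385), RR gives ψ = 0.207, H_out = 6.884 kJ/mol
  T = 317.6 K: K = (2.544, 0.538, 0.361), RR gives ψ = 0.135, H_out = 4.371 kJ/mol
  T = 315.6 K: K = (2.460, 0.520, 0.349), RR gives ψ = 0.097, H_out = 3.025 kJ/mol
Linear interpolation between T = 315.6 (H_out = 3.025) and T = 317.6 (H_out = 4.371) on hF = 4.025 gives T ≈ 317.1 K, at which ψ = 0.13.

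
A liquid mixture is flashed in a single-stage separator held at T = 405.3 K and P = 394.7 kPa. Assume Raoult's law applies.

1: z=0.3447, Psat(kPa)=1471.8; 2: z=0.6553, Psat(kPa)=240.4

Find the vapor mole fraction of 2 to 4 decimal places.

Raoult's law: Kᵢ = Pᵢˢᵃᵗ/P = Pᵢˢᵃᵗ/394.7.
  K_1 = 1471.8/394.7 = 3.728908, K_2 = 240.4/394.7 = 0.609070
Binary case is linear: z₁(K₁−1)(1+β(K₂−1)) + z₂(K₂−1)(1+β(K₁−1)) = 0
⇒ β = [z₁(K₁−1)+z₂(K₂−1)] / [−(K₁−1)(K₂−1)] = 0.68448/1.06681 = 0.6416
Compositions from xᵢ = zᵢ/(1+β(Kᵢ−1)), yᵢ = Kᵢxᵢ:
  1: x = 0.1253, y = 0.4672
  2: x = 0.8747, y = 0.5328

y_2 = 0.5328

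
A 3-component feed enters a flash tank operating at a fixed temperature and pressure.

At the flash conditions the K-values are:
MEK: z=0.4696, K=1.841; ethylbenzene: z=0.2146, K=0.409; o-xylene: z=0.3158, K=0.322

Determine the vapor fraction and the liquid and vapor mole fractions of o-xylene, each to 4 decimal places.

Let ψ = V/F and solve Σ zᵢ(Kᵢ−1)/(1+ψ(Kᵢ−1)) = 0.
Check two-phase: ΣzᵢKᵢ = 1.0540 > 1 and Σzᵢ/Kᵢ = 1.7605 > 1, so g(0) = 0.0540 > 0 and g(1) = -0.7605 < 0.
Newton–Raphson from ψ = 0.5:
  ψ = 0.5000: g = -0.22592, g' = -0.6479 → ψ = 0.1513
  ψ = 0.1513: g = -0.02751, g' = -0.5320 → ψ = 0.0996
  ψ = 0.0996: g = 0.00004, g' = -0.5344 → ψ = 0.0997
Converged at ψ = 0.0997.
Compositions from xᵢ = zᵢ/(1+ψ(Kᵢ−1)), yᵢ = Kᵢxᵢ:
  MEK: x = 0.4333, y = 0.7977
  ethylbenzene: x = 0.2280, y = 0.0933
  o-xylene: x = 0.3387, y = 0.1091

ψ = 0.0997, x_o-xylene = 0.3387, y_o-xylene = 0.1091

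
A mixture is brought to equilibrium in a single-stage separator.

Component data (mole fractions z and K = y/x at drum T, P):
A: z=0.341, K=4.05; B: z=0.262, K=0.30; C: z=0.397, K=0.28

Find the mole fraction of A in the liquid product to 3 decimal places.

x_A = 0.189

Let ψ = V/F and solve Σ zᵢ(Kᵢ−1)/(1+ψ(Kᵢ−1)) = 0.
Check two-phase: ΣzᵢKᵢ = 1.571 > 1 and Σzᵢ/Kᵢ = 2.375 > 1, so g(0) = 0.571 > 0 and g(1) = -1.375 < 0.
Newton–Raphson from ψ = 0.5:
  ψ = 0.500: g = -0.3169, g' = -1.304 → ψ = 0.257
  ψ = 0.257: g = 0.0087, g' = -1.498 → ψ = 0.263
Converged at ψ = 0.263.
Compositions from xᵢ = zᵢ/(1+ψ(Kᵢ−1)), yᵢ = Kᵢxᵢ:
  A: x = 0.189, y = 0.767
  B: x = 0.321, y = 0.096
  C: x = 0.490, y = 0.137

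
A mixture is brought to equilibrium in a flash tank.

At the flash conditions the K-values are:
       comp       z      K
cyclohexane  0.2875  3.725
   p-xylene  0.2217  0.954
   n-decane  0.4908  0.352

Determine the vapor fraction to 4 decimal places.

ψ = 0.3274

Material balance + equilibrium reduce to Σ zᵢ(Kᵢ−1)/(1+ψ(Kᵢ−1)) = 0.
g(0) = ΣzᵢKᵢ − 1 = 0.4552 and g(1) = 1 − Σzᵢ/Kᵢ = -0.7039, so a root lies in (0, 1).
Newton–Raphson from ψ = 0.5:
  ψ = 0.5000: g = -0.14930, g' = -0.8340 → ψ = 0.3210
  ψ = 0.3210: g = 0.00599, g' = -0.9365 → ψ = 0.3274
Converged at ψ = 0.3274.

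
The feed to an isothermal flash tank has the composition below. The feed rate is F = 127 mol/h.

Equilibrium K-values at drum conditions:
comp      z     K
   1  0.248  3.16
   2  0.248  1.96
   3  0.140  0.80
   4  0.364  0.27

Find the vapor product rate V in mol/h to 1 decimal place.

V = 58.9 mol/h

Material balance + equilibrium reduce to Σ zᵢ(Kᵢ−1)/(1+ψ(Kᵢ−1)) = 0.
g(0) = ΣzᵢKᵢ − 1 = 0.480 and g(1) = 1 − Σzᵢ/Kᵢ = -0.728, so a root lies in (0, 1).
Iterate (Newton) starting at ψ = 0.5:
  ψ = 0.500: g = -0.0312, g' = -0.860 → ψ = 0.464
  ψ = 0.464: g = -0.0002, g' = -0.848 → ψ = 0.463
Converged at ψ = 0.463.
Then V = ψ·F = 0.4635·127 = 58.9 mol/h and L = F − V = 68.1 mol/h.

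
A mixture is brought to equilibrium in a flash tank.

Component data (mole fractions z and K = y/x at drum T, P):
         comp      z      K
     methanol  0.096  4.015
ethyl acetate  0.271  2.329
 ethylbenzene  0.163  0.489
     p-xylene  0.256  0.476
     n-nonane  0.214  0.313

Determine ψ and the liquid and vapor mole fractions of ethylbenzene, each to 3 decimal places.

Rachford–Rice: g(ψ) = Σ zᵢ(Kᵢ−1)/(1+ψ(Kᵢ−1)) = 0.
Check two-phase: ΣzᵢKᵢ = 1.285 > 1 and Σzᵢ/Kᵢ = 1.695 > 1, so g(0) = 0.285 > 0 and g(1) = -0.695 < 0.
Newton–Raphson from ψ = 0.5:
  ψ = 0.500: g = -0.1858, g' = -0.752 → ψ = 0.253
  ψ = 0.253: g = 0.0056, g' = -0.847 → ψ = 0.259
Converged at ψ = 0.259.
Compositions from xᵢ = zᵢ/(1+ψ(Kᵢ−1)), yᵢ = Kᵢxᵢ:
  methanol: x = 0.054, y = 0.216
  ethyl acetate: x = 0.202, y = 0.469
  ethylbenzene: x = 0.188, y = 0.092
  p-xylene: x = 0.296, y = 0.141
  n-nonane: x = 0.260, y = 0.082

ψ = 0.259, x_ethylbenzene = 0.188, y_ethylbenzene = 0.092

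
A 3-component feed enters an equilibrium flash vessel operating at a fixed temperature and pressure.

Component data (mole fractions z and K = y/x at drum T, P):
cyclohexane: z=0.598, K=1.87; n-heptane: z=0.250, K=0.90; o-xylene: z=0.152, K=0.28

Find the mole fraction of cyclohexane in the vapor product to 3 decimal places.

Material balance + equilibrium reduce to Σ zᵢ(Kᵢ−1)/(1+ψ(Kᵢ−1)) = 0.
g(0) = ΣzᵢKᵢ − 1 = 0.386 and g(1) = 1 − Σzᵢ/Kᵢ = -0.140, so a root lies in (0, 1).
Newton–Raphson from ψ = 0.5:
  ψ = 0.500: g = 0.1652, g' = -0.415 → ψ = 0.898
  ψ = 0.898: g = -0.0452, g' = -0.777 → ψ = 0.840
  ψ = 0.840: g = -0.0037, g' = -0.659 → ψ = 0.834
Converged at ψ = 0.834.
Compositions from xᵢ = zᵢ/(1+ψ(Kᵢ−1)), yᵢ = Kᵢxᵢ:
  cyclohexane: x = 0.346, y = 0.648
  n-heptane: x = 0.273, y = 0.245
  o-xylene: x = 0.381, y = 0.107

y_cyclohexane = 0.648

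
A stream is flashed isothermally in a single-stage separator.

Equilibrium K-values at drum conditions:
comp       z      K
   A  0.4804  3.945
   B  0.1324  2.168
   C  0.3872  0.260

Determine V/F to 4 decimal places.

Newton–Raphson from V/F = 0.38:
  V/F = 0.3800: g = 0.37612, g' = -1.4249 → V/F = 0.6440
  V/F = 0.6440: g = 0.02933, g' = -1.3293 → V/F = 0.6660
  V/F = 0.6660: g = -0.00029, g' = -1.3566 → V/F = 0.6658
Converged at V/F = 0.6658.

V/F = 0.6658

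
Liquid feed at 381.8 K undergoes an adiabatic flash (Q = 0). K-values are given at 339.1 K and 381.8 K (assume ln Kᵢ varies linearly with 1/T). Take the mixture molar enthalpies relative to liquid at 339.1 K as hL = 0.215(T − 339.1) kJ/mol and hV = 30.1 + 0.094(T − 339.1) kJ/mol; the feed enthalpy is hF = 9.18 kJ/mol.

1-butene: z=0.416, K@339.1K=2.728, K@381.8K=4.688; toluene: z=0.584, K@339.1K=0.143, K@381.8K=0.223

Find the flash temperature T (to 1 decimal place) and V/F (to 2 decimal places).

T = 350.8 K, V/F = 0.23

Adiabatic flash: solve Rachford–Rice at each trial T, then check hF = ψ·hV(T) + (1−ψ)·hL(T).
  T = 339.1 K: K = (2.728, 0.143), RR gives ψ = 0.147, H_out = 4.438 kJ/mol
  T = 381.8 K: K = (4.688, 0.223), RR gives ψ = 0.377, H_out = 18.581 kJ/mol
  T = 360.5 K: K = (3.636, 0.181), RR gives ψ = 0.286, H_out = 12.481 kJ/mol
  T = 349.8 K: K = (3.163, 0.161), RR gives ψ = 0.226, H_out = 8.815 kJ/mol
  T = 355.1 K: K = (3.393, 0.171), RR gives ψ = 0.258, H_out = 10.700 kJ/mol
  T = 352.5 K: K = (3.279, 0.166), RR gives ψ = 0.243, H_out = 9.794 kJ/mol
  T = 351.1 K: K = (3.219, 0.164), RR gives ψ = 0.234, H_out = 9.292 kJ/mol
Linear interpolation between T = 349.8 (H_out = 8.815) and T = 351.1 (H_out = 9.292) on hF = 9.18 gives T ≈ 350.8 K, at which ψ = 0.23.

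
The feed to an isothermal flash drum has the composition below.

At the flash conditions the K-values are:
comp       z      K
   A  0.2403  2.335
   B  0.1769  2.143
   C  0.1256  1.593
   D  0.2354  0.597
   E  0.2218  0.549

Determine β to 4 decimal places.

Material balance + equilibrium reduce to Σ zᵢ(Kᵢ−1)/(1+β(Kᵢ−1)) = 0.
Feasibility: ΣzᵢKᵢ = 1.4026, Σzᵢ/Kᵢ = 1.0626 — both > 1, two phases present.
Iterate (Newton) starting at β = 0.5:
  β = 0.5000: g = 0.13053, g' = -0.4091 → β = 0.8191
  β = 0.8191: g = 0.00754, g' = -0.3780 → β = 0.8391
  β = 0.8391: g = -0.00001, g' = -0.3792 → β = 0.8390
Converged at β = 0.8390.

β = 0.8390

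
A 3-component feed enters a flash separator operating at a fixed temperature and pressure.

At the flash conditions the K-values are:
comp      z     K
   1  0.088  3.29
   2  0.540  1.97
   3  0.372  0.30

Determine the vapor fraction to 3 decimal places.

Let ψ = V/F and solve Σ zᵢ(Kᵢ−1)/(1+ψ(Kᵢ−1)) = 0.
Check two-phase: ΣzᵢKᵢ = 1.465 > 1 and Σzᵢ/Kᵢ = 1.541 > 1, so g(0) = 0.465 > 0 and g(1) = -0.541 < 0.
Newton–Raphson from ψ = 0.54:
  ψ = 0.540: g = 0.0152, g' = -0.782 → ψ = 0.559
Converged at ψ = 0.559.

ψ = 0.559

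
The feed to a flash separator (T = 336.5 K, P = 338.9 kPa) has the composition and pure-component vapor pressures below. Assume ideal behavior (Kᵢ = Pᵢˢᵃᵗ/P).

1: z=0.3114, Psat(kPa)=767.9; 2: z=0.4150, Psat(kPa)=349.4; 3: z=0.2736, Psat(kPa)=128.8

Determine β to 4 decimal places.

β = 0.5201

Raoult's law: Kᵢ = Pᵢˢᵃᵗ/P = Pᵢˢᵃᵗ/338.9.
  K_1 = 767.9/338.9 = 2.265860, K_2 = 349.4/338.9 = 1.030983, K_3 = 128.8/338.9 = 0.380053
Rachford–Rice: g(β) = Σ zᵢ(Kᵢ−1)/(1+β(Kᵢ−1)) = 0.
Feasibility: ΣzᵢKᵢ = 1.2374, Σzᵢ/Kᵢ = 1.2599 — both > 1, two phases present.
Iterate (Newton) starting at β = 0.55:
  β = 0.5500: g = -0.01234, g' = -0.4159 → β = 0.5203
  β = 0.5203: g = -0.00008, g' = -0.4109 → β = 0.5201
Converged at β = 0.5201.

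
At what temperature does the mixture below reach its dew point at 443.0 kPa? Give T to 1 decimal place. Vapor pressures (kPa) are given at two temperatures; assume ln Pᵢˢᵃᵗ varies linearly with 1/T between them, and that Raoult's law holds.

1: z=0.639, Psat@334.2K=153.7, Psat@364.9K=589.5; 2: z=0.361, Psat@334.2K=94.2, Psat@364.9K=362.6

Dew-point temperature: Σzᵢ·P/Pᵢˢᵃᵗ(T) = 1. Interpolate ln Pᵢˢᵃᵗ = aᵢ + bᵢ/T.
  T = 334.2 K: ΣzᵢP/Pᵢˢᵃᵗ = 3.5394
  T = 364.9 K: ΣzᵢP/Pᵢˢᵃᵗ = 0.9212
  T = 349.5 K: ΣzᵢP/Pᵢˢᵃᵗ = 1.7570
  T = 357.2 K: ΣzᵢP/Pᵢˢᵃᵗ = 1.2634
  T = 361.0 K: ΣzᵢP/Pᵢˢᵃᵗ = 1.0792
  T = 362.9 K: ΣzᵢP/Pᵢˢᵃᵗ = 0.9987
Interpolating between 361.0 K and 362.9 K gives T ≈ 362.9 K.

T = 362.9 K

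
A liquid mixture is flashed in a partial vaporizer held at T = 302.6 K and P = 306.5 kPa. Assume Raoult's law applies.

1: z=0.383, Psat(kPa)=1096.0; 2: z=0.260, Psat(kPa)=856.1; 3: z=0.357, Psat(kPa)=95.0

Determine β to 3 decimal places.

Raoult's law: Kᵢ = Pᵢˢᵃᵗ/P = Pᵢˢᵃᵗ/306.5.
  K_1 = 1096.0/306.5 = 3.57586, K_2 = 856.1/306.5 = 2.79315, K_3 = 95.0/306.5 = 0.30995
Let β = V/F and solve Σ zᵢ(Kᵢ−1)/(1+β(Kᵢ−1)) = 0.
Check two-phase: ΣzᵢKᵢ = 2.206 > 1 and Σzᵢ/Kᵢ = 1.352 > 1, so g(0) = 1.206 > 0 and g(1) = -0.352 < 0.
Newton–Raphson from β = 0.61:
  β = 0.610: g = 0.1809, g' = -1.082 → β = 0.777
  β = 0.777: g = -0.0079, g' = -1.219 → β = 0.771
Converged at β = 0.771.

β = 0.771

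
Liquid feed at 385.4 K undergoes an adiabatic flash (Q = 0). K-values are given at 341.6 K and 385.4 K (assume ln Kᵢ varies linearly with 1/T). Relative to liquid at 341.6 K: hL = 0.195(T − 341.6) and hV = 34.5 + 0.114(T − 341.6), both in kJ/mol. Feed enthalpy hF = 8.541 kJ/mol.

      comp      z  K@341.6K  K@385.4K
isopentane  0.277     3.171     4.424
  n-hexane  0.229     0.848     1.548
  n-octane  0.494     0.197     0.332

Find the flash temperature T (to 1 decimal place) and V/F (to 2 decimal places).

T = 351.4 K, V/F = 0.20

Adiabatic flash: solve Rachford–Rice at each trial T, then check hF = ψ·hV(T) + (1−ψ)·hL(T).
  T = 341.6 K: K = (3.171, 0.848, 0.197), RR gives ψ = 0.122, H_out = 4.215 kJ/mol
  T = 385.4 K: K = (4.424, 1.548, 0.332), RR gives ψ = 0.452, H_out = 22.536 kJ/mol
  T = 363.5 K: K = (3.783, 1.167, 0.260), RR gives ψ = 0.288, H_out = 13.685 kJ/mol
  T = 352.6 K: K = (3.475, 1.000, 0.227), RR gives ψ = 0.206, H_out = 9.073 kJ/mol
  T = 347.1 K: K = (3.322, 0.922, 0.212), RR gives ψ = 0.165, H_out = 6.675 kJ/mol
  T = 349.9 K: K = (3.399, 0.962, 0.220), RR gives ψ = 0.186, H_out = 7.902 kJ/mol
  T = 351.2 K: K = (3.435, 0.980, 0.223), RR gives ψ = 0.196, H_out = 8.467 kJ/mol
Linear interpolation between T = 351.2 (H_out = 8.467) and T = 352.6 (H_out = 9.073) on hF = 8.541 gives T ≈ 351.4 K, at which ψ = 0.20.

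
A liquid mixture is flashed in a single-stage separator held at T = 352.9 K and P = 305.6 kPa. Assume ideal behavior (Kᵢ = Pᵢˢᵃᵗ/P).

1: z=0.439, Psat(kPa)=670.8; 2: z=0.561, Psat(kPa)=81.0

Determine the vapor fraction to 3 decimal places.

ψ = 0.128

Raoult's law: Kᵢ = Pᵢˢᵃᵗ/P = Pᵢˢᵃᵗ/305.6.
  K_1 = 670.8/305.6 = 2.19503, K_2 = 81.0/305.6 = 0.26505
Material balance + equilibrium reduce to Σ zᵢ(Kᵢ−1)/(1+ψ(Kᵢ−1)) = 0.
Check two-phase: ΣzᵢKᵢ = 1.112 > 1 and Σzᵢ/Kᵢ = 2.317 > 1, so g(0) = 0.112 > 0 and g(1) = -1.317 < 0.
Binary case is linear: z₁(K₁−1)(1+ψ(K₂−1)) + z₂(K₂−1)(1+ψ(K₁−1)) = 0
⇒ ψ = [z₁(K₁−1)+z₂(K₂−1)] / [−(K₁−1)(K₂−1)] = 0.1123/0.8783 = 0.128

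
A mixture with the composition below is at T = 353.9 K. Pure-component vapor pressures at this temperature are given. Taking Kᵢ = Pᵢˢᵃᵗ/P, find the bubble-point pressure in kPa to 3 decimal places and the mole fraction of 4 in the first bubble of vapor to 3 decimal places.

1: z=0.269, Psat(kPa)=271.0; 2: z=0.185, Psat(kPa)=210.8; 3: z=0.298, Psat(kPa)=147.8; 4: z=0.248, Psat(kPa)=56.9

At the bubble point ψ → 0, so ΣzᵢKᵢ = 1 with Kᵢ = Pᵢˢᵃᵗ/P ⇒ P = ΣzᵢPᵢˢᵃᵗ.
P = 0.269·271.0 + 0.185·210.8 + 0.298·147.8 + 0.248·56.9 = 170.053 kPa
yᵢ = zᵢPᵢˢᵃᵗ/P ⇒ y_4 = 0.248·56.9/170.053 = 0.083

Pbub = 170.053 kPa, y_4 = 0.083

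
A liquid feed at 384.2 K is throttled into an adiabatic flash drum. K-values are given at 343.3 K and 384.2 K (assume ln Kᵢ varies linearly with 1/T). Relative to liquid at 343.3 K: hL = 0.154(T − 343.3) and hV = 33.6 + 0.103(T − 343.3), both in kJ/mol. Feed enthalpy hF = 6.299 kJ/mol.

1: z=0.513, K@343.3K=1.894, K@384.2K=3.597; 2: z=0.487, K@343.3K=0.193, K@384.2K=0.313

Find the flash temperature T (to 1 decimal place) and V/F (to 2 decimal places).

T = 347.3 K, V/F = 0.17

Adiabatic flash: solve Rachford–Rice at each trial T, then check hF = ψ·hV(T) + (1−ψ)·hL(T).
  T = 343.3 K: K = (1.894, 0.193), RR gives ψ = 0.091, H_out = 3.056 kJ/mol
  T = 384.2 K: K = (3.597, 0.313), RR gives ψ = 0.559, H_out = 23.921 kJ/mol
  T = 363.8 K: K = (2.660, 0.249), RR gives ψ = 0.390, H_out = 15.851 kJ/mol
  T = 353.6 K: K = (2.257, 0.220), RR gives ψ = 0.271, H_out = 10.537 kJ/mol
  T = 348.5 K: K = (2.072, 0.207), RR gives ψ = 0.192, H_out = 7.211 kJ/mol
  T = 345.9 K: K = (1.982, 0.200), RR gives ψ = 0.145, H_out = 5.252 kJ/mol
  T = 347.2 K: K = (2.027, 0.203), RR gives ψ = 0.169, H_out = 6.258 kJ/mol
Linear interpolation between T = 347.2 (H_out = 6.258) and T = 348.5 (H_out = 7.211) on hF = 6.299 gives T ≈ 347.3 K, at which ψ = 0.17.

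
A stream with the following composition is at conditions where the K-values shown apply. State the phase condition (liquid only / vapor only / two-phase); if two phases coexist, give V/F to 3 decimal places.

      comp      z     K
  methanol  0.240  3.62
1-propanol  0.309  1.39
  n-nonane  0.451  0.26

two-phase, V/F = 0.333

ΣzᵢKᵢ = 1.416; Σzᵢ/Kᵢ = 2.023.
Both exceed 1, so a two-phase solution exists.
Rachford–Rice: g(ψ) = Σ zᵢ(Kᵢ−1)/(1+ψ(Kᵢ−1)) = 0.
Newton iteration, ψ⁰ = 0.5:
  ψ = 0.500: g = -0.1567, g' = -0.964 → ψ = 0.337
  ψ = 0.337: g = -0.0046, g' = -0.940 → ψ = 0.333
Converged at ψ = 0.333.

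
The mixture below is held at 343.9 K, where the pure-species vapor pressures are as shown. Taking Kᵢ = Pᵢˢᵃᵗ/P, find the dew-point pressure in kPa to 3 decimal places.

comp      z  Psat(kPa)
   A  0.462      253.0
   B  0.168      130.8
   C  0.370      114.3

At the dew point ψ → 1, so Σzᵢ/Kᵢ = 1 with Kᵢ = Pᵢˢᵃᵗ/P ⇒ 1/P = Σzᵢ/Pᵢˢᵃᵗ.
1/P = 0.462/253.0 + 0.168/130.8 + 0.370/114.3 = 0.006348 ⇒ P = 157.540 kPa

Pdew = 157.540 kPa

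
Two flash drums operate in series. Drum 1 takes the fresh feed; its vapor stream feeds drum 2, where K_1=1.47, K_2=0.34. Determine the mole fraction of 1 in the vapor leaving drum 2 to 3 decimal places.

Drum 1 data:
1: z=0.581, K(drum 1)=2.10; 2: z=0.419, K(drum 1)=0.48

Drum 1:
Let ψ₁ = V/F and solve Σ zᵢ(Kᵢ−1)/(1+ψ₁(Kᵢ−1)) = 0.
Check two-phase: ΣzᵢKᵢ = 1.421 > 1 and Σzᵢ/Kᵢ = 1.150 > 1, so g(0) = 0.421 > 0 and g(1) = -0.150 < 0.
Binary case is linear: z₁(K₁−1)(1+ψ₁(K₂−1)) + z₂(K₂−1)(1+ψ₁(K₁−1)) = 0
⇒ ψ₁ = [z₁(K₁−1)+z₂(K₂−1)] / [−(K₁−1)(K₂−1)] = 0.4212/0.5720 = 0.736
Drum-1 compositions:
  1: x = 0.321, y = 0.674
  2: x = 0.679, y = 0.326
Drum-2 feed = drum-1 vapor: z₂ = (0.6741, 0.3259).
Drum 2:
Let ψ₂ = V/F and solve Σ zᵢ(Kᵢ−1)/(1+ψ₂(Kᵢ−1)) = 0.
g(0) = ΣzᵢKᵢ − 1 = 0.102 and g(1) = 1 − Σzᵢ/Kᵢ = -0.417, so a root lies in (0, 1).
Binary case is linear: z₁(K₁−1)(1+ψ₂(K₂−1)) + z₂(K₂−1)(1+ψ₂(K₁−1)) = 0
⇒ ψ₂ = [z₁(K₁−1)+z₂(K₂−1)] / [−(K₁−1)(K₂−1)] = 0.1017/0.3102 = 0.328
  1: x = 0.584, y = 0.859
  2: x = 0.416, y = 0.141

y_1 (drum 2) = 0.859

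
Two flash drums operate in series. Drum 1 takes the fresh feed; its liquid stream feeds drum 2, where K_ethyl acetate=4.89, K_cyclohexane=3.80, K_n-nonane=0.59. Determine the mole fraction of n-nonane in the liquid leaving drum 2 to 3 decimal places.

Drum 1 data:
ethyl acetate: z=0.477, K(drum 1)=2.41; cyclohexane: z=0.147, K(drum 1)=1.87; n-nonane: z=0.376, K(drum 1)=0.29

Drum 1:
Rachford–Rice: g(ψ₁) = Σ zᵢ(Kᵢ−1)/(1+ψ₁(Kᵢ−1)) = 0.
Check two-phase: ΣzᵢKᵢ = 1.534 > 1 and Σzᵢ/Kᵢ = 1.573 > 1, so g(0) = 0.534 > 0 and g(1) = -0.573 < 0.
Iterate (Newton) starting at ψ₁ = 0.34:
  ψ₁ = 0.340: g = 0.2014, g' = -0.829 → ψ₁ = 0.583
  ψ₁ = 0.583: g = -0.0015, g' = -0.886 → ψ₁ = 0.581
Converged at ψ₁ = 0.581.
Drum-1 compositions:
  ethyl acetate: x = 0.262, y = 0.632
  cyclohexane: x = 0.098, y = 0.183
  n-nonane: x = 0.640, y = 0.186
Drum-2 feed = drum-1 liquid: z₂ = (0.2621, 0.0976, 0.6402).
Drum 2:
Material balance + equilibrium reduce to Σ zᵢ(Kᵢ−1)/(1+ψ₂(Kᵢ−1)) = 0.
g(0) = ΣzᵢKᵢ − 1 = 1.031 and g(1) = 1 − Σzᵢ/Kᵢ = -0.164, so a root lies in (0, 1).
Newton iteration, ψ₂⁰ = 0.36:
  ψ₂ = 0.360: g = 0.2530, g' = -1.026 → ψ₂ = 0.607
  ψ₂ = 0.607: g = 0.0555, g' = -0.647 → ψ₂ = 0.692
  ψ₂ = 0.692: g = 0.0027, g' = -0.589 → ψ₂ = 0.697
Converged at ψ₂ = 0.697.
  ethyl acetate: x = 0.071, y = 0.345
  cyclohexane: x = 0.033, y = 0.126
  n-nonane: x = 0.896, y = 0.529

x_n-nonane (drum 2) = 0.896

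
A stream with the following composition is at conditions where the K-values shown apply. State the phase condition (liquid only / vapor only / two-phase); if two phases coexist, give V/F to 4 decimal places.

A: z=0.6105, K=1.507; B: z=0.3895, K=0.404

ΣzᵢKᵢ = 1.0774; Σzᵢ/Kᵢ = 1.3692.
Both exceed 1, so a two-phase solution exists.
Rachford–Rice: g(ψ) = Σ zᵢ(Kᵢ−1)/(1+ψ(Kᵢ−1)) = 0.
Binary case is linear: z₁(K₁−1)(1+ψ(K₂−1)) + z₂(K₂−1)(1+ψ(K₁−1)) = 0
⇒ ψ = [z₁(K₁−1)+z₂(K₂−1)] / [−(K₁−1)(K₂−1)] = 0.07738/0.30217 = 0.2561

two-phase, V/F = 0.2561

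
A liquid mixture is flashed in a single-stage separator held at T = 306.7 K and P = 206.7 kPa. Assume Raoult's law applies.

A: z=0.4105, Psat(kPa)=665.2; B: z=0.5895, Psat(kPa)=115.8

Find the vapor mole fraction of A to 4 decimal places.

y_A = 0.5325

Raoult's law: Kᵢ = Pᵢˢᵃᵗ/P = Pᵢˢᵃᵗ/206.7.
  K_A = 665.2/206.7 = 3.218191, K_B = 115.8/206.7 = 0.560232
Binary case is linear: z₁(K₁−1)(1+ψ(K₂−1)) + z₂(K₂−1)(1+ψ(K₁−1)) = 0
⇒ ψ = [z₁(K₁−1)+z₂(K₂−1)] / [−(K₁−1)(K₂−1)] = 0.65132/0.97549 = 0.6677
Compositions from xᵢ = zᵢ/(1+ψ(Kᵢ−1)), yᵢ = Kᵢxᵢ:
  A: x = 0.1655, y = 0.5325
  B: x = 0.8345, y = 0.4675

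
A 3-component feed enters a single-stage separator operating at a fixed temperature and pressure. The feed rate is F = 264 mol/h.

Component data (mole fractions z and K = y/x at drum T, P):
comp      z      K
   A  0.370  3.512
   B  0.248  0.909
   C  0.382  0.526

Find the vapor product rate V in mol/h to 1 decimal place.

Rachford–Rice: g(V/F) = Σ zᵢ(Kᵢ−1)/(1+V/F(Kᵢ−1)) = 0.
g(0) = ΣzᵢKᵢ − 1 = 0.726 and g(1) = 1 − Σzᵢ/Kᵢ = -0.104, so a root lies in (0, 1).
Iterate (Newton) starting at V/F = 0.64:
  V/F = 0.640: g = 0.0725, g' = -0.523 → V/F = 0.779
  V/F = 0.779: g = 0.0031, g' = -0.485 → V/F = 0.785
Converged at V/F = 0.785.
Then V = V/F·F = 0.7851·264 = 207.3 mol/h and L = F − V = 56.7 mol/h.

V = 207.3 mol/h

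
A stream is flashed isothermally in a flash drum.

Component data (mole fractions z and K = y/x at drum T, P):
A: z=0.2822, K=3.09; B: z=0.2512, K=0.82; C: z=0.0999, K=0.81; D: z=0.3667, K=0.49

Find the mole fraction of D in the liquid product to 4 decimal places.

Let ψ = V/F and solve Σ zᵢ(Kᵢ−1)/(1+ψ(Kᵢ−1)) = 0.
g(0) = ΣzᵢKᵢ − 1 = 0.3386 and g(1) = 1 − Σzᵢ/Kᵢ = -0.2694, so a root lies in (0, 1).
Newton–Raphson from ψ = 0.5:
  ψ = 0.5000: g = -0.03328, g' = -0.4808 → ψ = 0.4308
  ψ = 0.4308: g = 0.00100, g' = -0.5118 → ψ = 0.4327
Converged at ψ = 0.4327.
Compositions from xᵢ = zᵢ/(1+ψ(Kᵢ−1)), yᵢ = Kᵢxᵢ:
  A: x = 0.1482, y = 0.4579
  B: x = 0.2724, y = 0.2234
  C: x = 0.1088, y = 0.0882
  D: x = 0.4705, y = 0.2306

x_D = 0.4705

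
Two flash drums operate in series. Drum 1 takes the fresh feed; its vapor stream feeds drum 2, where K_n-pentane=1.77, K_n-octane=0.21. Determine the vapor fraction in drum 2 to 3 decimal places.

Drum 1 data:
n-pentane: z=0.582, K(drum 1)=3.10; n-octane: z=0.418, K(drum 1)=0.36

V/F (drum 2) = 0.558

Drum 1:
Newton–Raphson from ψ₁ = 0.5:
  ψ₁ = 0.500: g = 0.2028, g' = -0.981 → ψ₁ = 0.707
  ψ₁ = 0.707: g = 0.0036, g' = -0.987 → ψ₁ = 0.710
Converged at ψ₁ = 0.710.
Drum-1 compositions:
  n-pentane: x = 0.234, y = 0.724
  n-octane: x = 0.766, y = 0.276
Drum-2 feed = drum-1 vapor: z₂ = (0.7241, 0.2759).
Drum 2:
Let ψ₂ = V/F and solve Σ zᵢ(Kᵢ−1)/(1+ψ₂(Kᵢ−1)) = 0.
g(0) = ΣzᵢKᵢ − 1 = 0.340 and g(1) = 1 − Σzᵢ/Kᵢ = -0.723, so a root lies in (0, 1).
Iterate (Newton) starting at ψ₂ = 0.5:
  ψ₂ = 0.500: g = 0.0423, g' = -0.694 → ψ₂ = 0.561
  ψ₂ = 0.561: g = -0.0020, g' = -0.765 → ψ₂ = 0.558
Converged at ψ₂ = 0.558.
  n-pentane: x = 0.506, y = 0.896
  n-octane: x = 0.494, y = 0.104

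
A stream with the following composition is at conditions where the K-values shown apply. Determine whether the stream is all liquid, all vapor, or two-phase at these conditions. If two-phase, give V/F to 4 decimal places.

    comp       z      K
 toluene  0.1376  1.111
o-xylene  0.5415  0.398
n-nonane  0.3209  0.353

ΣzᵢKᵢ = 0.4817; Σzᵢ/Kᵢ = 2.3935.
Since ΣzᵢKᵢ < 1 the mixture is below its bubble point — single liquid phase.

all liquid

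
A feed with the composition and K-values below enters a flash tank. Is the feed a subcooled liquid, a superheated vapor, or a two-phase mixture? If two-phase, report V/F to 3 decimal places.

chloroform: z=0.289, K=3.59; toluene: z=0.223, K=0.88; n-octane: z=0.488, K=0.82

superheated vapor

ΣzᵢKᵢ = 1.634; Σzᵢ/Kᵢ = 0.929.
Since Σzᵢ/Kᵢ < 1 the mixture is above its dew point — single vapor phase.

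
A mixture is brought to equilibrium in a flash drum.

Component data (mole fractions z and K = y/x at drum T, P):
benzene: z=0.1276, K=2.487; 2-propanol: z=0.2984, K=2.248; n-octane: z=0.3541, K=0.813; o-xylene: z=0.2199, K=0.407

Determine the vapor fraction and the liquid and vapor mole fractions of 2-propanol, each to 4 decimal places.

Iterate (Newton) starting at ψ = 0.5:
  ψ = 0.5000: g = 0.07973, g' = -0.4404 → ψ = 0.6811
  ψ = 0.6811: g = 0.00094, g' = -0.4393 → ψ = 0.6832
Converged at ψ = 0.6832.
Compositions from xᵢ = zᵢ/(1+ψ(Kᵢ−1)), yᵢ = Kᵢxᵢ:
  benzene: x = 0.0633, y = 0.1574
  2-propanol: x = 0.1611, y = 0.3621
  n-octane: x = 0.4060, y = 0.3301
  o-xylene: x = 0.3697, y = 0.1505

ψ = 0.6832, x_2-propanol = 0.1611, y_2-propanol = 0.3621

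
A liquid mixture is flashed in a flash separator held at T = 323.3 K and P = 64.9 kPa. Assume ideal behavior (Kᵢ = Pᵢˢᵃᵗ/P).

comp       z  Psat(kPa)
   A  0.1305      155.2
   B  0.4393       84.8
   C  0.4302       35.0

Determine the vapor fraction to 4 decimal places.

Raoult's law: Kᵢ = Pᵢˢᵃᵗ/P = Pᵢˢᵃᵗ/64.9.
  K_A = 155.2/64.9 = 2.391371, K_B = 84.8/64.9 = 1.306626, K_C = 35.0/64.9 = 0.539291
Let ψ = V/F and solve Σ zᵢ(Kᵢ−1)/(1+ψ(Kᵢ−1)) = 0.
g(0) = ΣzᵢKᵢ − 1 = 0.1181 and g(1) = 1 − Σzᵢ/Kᵢ = -0.1885, so a root lies in (0, 1).
Newton iteration, ψ⁰ = 0.6:
  ψ = 0.6000: g = -0.06118, g' = -0.2789 → ψ = 0.3806
  ψ = 0.3806: g = -0.00101, g' = -0.2754 → ψ = 0.3769
Converged at ψ = 0.3770.

ψ = 0.3770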